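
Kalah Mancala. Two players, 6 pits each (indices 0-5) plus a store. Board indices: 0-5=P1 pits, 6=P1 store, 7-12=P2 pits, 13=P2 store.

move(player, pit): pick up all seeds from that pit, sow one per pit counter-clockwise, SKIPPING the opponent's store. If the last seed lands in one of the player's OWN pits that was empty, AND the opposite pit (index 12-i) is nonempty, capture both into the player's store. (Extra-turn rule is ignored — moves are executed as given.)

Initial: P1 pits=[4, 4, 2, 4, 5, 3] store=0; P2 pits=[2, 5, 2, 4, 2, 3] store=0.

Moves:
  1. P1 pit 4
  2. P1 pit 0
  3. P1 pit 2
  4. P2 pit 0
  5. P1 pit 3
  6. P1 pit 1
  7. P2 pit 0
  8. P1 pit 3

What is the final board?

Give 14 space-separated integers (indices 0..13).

Move 1: P1 pit4 -> P1=[4,4,2,4,0,4](1) P2=[3,6,3,4,2,3](0)
Move 2: P1 pit0 -> P1=[0,5,3,5,0,4](8) P2=[3,0,3,4,2,3](0)
Move 3: P1 pit2 -> P1=[0,5,0,6,1,5](8) P2=[3,0,3,4,2,3](0)
Move 4: P2 pit0 -> P1=[0,5,0,6,1,5](8) P2=[0,1,4,5,2,3](0)
Move 5: P1 pit3 -> P1=[0,5,0,0,2,6](9) P2=[1,2,5,5,2,3](0)
Move 6: P1 pit1 -> P1=[0,0,1,1,3,7](10) P2=[1,2,5,5,2,3](0)
Move 7: P2 pit0 -> P1=[0,0,1,1,3,7](10) P2=[0,3,5,5,2,3](0)
Move 8: P1 pit3 -> P1=[0,0,1,0,4,7](10) P2=[0,3,5,5,2,3](0)

Answer: 0 0 1 0 4 7 10 0 3 5 5 2 3 0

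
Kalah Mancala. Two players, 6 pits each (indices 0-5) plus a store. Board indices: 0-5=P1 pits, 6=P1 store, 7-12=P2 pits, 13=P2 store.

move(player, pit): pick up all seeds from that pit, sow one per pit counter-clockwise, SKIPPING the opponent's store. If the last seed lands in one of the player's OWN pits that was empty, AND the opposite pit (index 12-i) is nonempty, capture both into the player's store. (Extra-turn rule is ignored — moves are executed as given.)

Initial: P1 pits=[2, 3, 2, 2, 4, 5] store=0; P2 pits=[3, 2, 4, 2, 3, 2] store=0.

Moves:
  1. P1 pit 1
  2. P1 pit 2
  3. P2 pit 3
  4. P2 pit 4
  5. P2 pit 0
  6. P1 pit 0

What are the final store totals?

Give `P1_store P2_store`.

Move 1: P1 pit1 -> P1=[2,0,3,3,5,5](0) P2=[3,2,4,2,3,2](0)
Move 2: P1 pit2 -> P1=[2,0,0,4,6,6](0) P2=[3,2,4,2,3,2](0)
Move 3: P2 pit3 -> P1=[2,0,0,4,6,6](0) P2=[3,2,4,0,4,3](0)
Move 4: P2 pit4 -> P1=[3,1,0,4,6,6](0) P2=[3,2,4,0,0,4](1)
Move 5: P2 pit0 -> P1=[3,1,0,4,6,6](0) P2=[0,3,5,1,0,4](1)
Move 6: P1 pit0 -> P1=[0,2,1,5,6,6](0) P2=[0,3,5,1,0,4](1)

Answer: 0 1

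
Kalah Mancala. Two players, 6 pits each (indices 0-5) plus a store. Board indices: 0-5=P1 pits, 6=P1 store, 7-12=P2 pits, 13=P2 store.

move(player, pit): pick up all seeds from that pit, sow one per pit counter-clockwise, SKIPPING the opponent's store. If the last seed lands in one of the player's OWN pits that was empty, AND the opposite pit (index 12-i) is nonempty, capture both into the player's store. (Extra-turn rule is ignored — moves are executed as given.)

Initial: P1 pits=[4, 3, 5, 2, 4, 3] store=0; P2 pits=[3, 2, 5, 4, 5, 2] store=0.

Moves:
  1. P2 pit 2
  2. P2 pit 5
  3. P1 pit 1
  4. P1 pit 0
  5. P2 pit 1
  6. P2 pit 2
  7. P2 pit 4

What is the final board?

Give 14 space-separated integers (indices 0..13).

Move 1: P2 pit2 -> P1=[5,3,5,2,4,3](0) P2=[3,2,0,5,6,3](1)
Move 2: P2 pit5 -> P1=[6,4,5,2,4,3](0) P2=[3,2,0,5,6,0](2)
Move 3: P1 pit1 -> P1=[6,0,6,3,5,4](0) P2=[3,2,0,5,6,0](2)
Move 4: P1 pit0 -> P1=[0,1,7,4,6,5](1) P2=[3,2,0,5,6,0](2)
Move 5: P2 pit1 -> P1=[0,1,7,4,6,5](1) P2=[3,0,1,6,6,0](2)
Move 6: P2 pit2 -> P1=[0,1,7,4,6,5](1) P2=[3,0,0,7,6,0](2)
Move 7: P2 pit4 -> P1=[1,2,8,5,6,5](1) P2=[3,0,0,7,0,1](3)

Answer: 1 2 8 5 6 5 1 3 0 0 7 0 1 3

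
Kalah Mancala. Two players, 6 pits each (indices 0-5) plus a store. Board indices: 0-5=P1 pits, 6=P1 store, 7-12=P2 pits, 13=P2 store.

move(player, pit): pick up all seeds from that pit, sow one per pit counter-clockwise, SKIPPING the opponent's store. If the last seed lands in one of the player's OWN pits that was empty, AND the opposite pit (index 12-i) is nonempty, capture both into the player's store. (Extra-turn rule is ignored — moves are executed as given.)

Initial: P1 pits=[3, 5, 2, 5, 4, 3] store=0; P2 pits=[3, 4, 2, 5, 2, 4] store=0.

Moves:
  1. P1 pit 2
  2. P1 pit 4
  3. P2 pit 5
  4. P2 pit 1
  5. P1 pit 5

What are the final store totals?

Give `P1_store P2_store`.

Answer: 2 2

Derivation:
Move 1: P1 pit2 -> P1=[3,5,0,6,5,3](0) P2=[3,4,2,5,2,4](0)
Move 2: P1 pit4 -> P1=[3,5,0,6,0,4](1) P2=[4,5,3,5,2,4](0)
Move 3: P2 pit5 -> P1=[4,6,1,6,0,4](1) P2=[4,5,3,5,2,0](1)
Move 4: P2 pit1 -> P1=[4,6,1,6,0,4](1) P2=[4,0,4,6,3,1](2)
Move 5: P1 pit5 -> P1=[4,6,1,6,0,0](2) P2=[5,1,5,6,3,1](2)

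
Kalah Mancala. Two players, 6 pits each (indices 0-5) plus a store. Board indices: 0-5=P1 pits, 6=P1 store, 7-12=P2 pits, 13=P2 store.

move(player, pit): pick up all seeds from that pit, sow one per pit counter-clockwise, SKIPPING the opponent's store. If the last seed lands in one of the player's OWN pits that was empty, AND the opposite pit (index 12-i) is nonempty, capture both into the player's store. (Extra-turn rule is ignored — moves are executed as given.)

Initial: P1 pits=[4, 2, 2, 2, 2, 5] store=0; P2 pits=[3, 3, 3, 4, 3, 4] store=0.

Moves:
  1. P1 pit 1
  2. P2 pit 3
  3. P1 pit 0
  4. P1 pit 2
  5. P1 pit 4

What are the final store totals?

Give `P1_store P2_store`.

Answer: 2 1

Derivation:
Move 1: P1 pit1 -> P1=[4,0,3,3,2,5](0) P2=[3,3,3,4,3,4](0)
Move 2: P2 pit3 -> P1=[5,0,3,3,2,5](0) P2=[3,3,3,0,4,5](1)
Move 3: P1 pit0 -> P1=[0,1,4,4,3,6](0) P2=[3,3,3,0,4,5](1)
Move 4: P1 pit2 -> P1=[0,1,0,5,4,7](1) P2=[3,3,3,0,4,5](1)
Move 5: P1 pit4 -> P1=[0,1,0,5,0,8](2) P2=[4,4,3,0,4,5](1)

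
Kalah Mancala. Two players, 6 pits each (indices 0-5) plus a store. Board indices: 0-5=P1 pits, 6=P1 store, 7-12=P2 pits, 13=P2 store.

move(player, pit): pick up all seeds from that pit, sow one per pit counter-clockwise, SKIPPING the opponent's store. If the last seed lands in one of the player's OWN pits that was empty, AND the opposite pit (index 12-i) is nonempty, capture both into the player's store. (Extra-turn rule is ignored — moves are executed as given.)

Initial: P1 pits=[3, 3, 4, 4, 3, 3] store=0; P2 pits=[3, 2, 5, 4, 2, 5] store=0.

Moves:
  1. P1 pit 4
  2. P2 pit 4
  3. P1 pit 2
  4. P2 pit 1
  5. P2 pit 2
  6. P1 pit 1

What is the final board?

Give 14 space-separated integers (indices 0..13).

Move 1: P1 pit4 -> P1=[3,3,4,4,0,4](1) P2=[4,2,5,4,2,5](0)
Move 2: P2 pit4 -> P1=[3,3,4,4,0,4](1) P2=[4,2,5,4,0,6](1)
Move 3: P1 pit2 -> P1=[3,3,0,5,1,5](2) P2=[4,2,5,4,0,6](1)
Move 4: P2 pit1 -> P1=[3,3,0,5,1,5](2) P2=[4,0,6,5,0,6](1)
Move 5: P2 pit2 -> P1=[4,4,0,5,1,5](2) P2=[4,0,0,6,1,7](2)
Move 6: P1 pit1 -> P1=[4,0,1,6,2,6](2) P2=[4,0,0,6,1,7](2)

Answer: 4 0 1 6 2 6 2 4 0 0 6 1 7 2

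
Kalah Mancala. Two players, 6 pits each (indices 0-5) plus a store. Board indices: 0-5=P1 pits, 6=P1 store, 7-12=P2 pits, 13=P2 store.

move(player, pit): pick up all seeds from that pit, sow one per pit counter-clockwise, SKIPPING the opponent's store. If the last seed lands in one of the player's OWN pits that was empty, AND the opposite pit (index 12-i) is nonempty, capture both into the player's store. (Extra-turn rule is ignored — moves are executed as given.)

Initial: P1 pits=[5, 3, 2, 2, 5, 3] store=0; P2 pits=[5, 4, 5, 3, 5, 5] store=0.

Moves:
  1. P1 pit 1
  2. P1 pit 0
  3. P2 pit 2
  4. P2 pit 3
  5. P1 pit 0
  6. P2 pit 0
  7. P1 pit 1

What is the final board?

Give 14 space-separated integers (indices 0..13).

Answer: 0 0 6 5 7 4 0 0 5 1 1 8 8 2

Derivation:
Move 1: P1 pit1 -> P1=[5,0,3,3,6,3](0) P2=[5,4,5,3,5,5](0)
Move 2: P1 pit0 -> P1=[0,1,4,4,7,4](0) P2=[5,4,5,3,5,5](0)
Move 3: P2 pit2 -> P1=[1,1,4,4,7,4](0) P2=[5,4,0,4,6,6](1)
Move 4: P2 pit3 -> P1=[2,1,4,4,7,4](0) P2=[5,4,0,0,7,7](2)
Move 5: P1 pit0 -> P1=[0,2,5,4,7,4](0) P2=[5,4,0,0,7,7](2)
Move 6: P2 pit0 -> P1=[0,2,5,4,7,4](0) P2=[0,5,1,1,8,8](2)
Move 7: P1 pit1 -> P1=[0,0,6,5,7,4](0) P2=[0,5,1,1,8,8](2)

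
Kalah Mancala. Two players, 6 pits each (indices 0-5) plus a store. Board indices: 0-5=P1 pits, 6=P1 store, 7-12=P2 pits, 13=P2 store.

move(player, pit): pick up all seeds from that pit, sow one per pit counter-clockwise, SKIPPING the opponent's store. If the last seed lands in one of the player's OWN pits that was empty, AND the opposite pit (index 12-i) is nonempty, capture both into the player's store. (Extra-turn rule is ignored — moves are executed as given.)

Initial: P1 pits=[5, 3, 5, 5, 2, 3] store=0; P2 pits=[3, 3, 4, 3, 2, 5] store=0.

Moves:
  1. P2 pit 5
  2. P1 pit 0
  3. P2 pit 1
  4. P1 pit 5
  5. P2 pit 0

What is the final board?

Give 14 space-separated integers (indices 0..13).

Move 1: P2 pit5 -> P1=[6,4,6,6,2,3](0) P2=[3,3,4,3,2,0](1)
Move 2: P1 pit0 -> P1=[0,5,7,7,3,4](1) P2=[3,3,4,3,2,0](1)
Move 3: P2 pit1 -> P1=[0,5,7,7,3,4](1) P2=[3,0,5,4,3,0](1)
Move 4: P1 pit5 -> P1=[0,5,7,7,3,0](2) P2=[4,1,6,4,3,0](1)
Move 5: P2 pit0 -> P1=[0,5,7,7,3,0](2) P2=[0,2,7,5,4,0](1)

Answer: 0 5 7 7 3 0 2 0 2 7 5 4 0 1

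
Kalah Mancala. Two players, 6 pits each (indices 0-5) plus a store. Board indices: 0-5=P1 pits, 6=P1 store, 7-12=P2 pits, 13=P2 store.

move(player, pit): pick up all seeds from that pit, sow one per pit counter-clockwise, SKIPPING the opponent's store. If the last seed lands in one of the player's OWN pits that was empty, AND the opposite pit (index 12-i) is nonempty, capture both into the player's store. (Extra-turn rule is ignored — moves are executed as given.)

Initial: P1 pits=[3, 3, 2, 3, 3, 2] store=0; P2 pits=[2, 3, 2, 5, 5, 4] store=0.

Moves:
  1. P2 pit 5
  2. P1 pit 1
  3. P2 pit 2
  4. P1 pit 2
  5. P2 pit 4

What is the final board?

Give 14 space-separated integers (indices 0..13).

Move 1: P2 pit5 -> P1=[4,4,3,3,3,2](0) P2=[2,3,2,5,5,0](1)
Move 2: P1 pit1 -> P1=[4,0,4,4,4,3](0) P2=[2,3,2,5,5,0](1)
Move 3: P2 pit2 -> P1=[4,0,4,4,4,3](0) P2=[2,3,0,6,6,0](1)
Move 4: P1 pit2 -> P1=[4,0,0,5,5,4](1) P2=[2,3,0,6,6,0](1)
Move 5: P2 pit4 -> P1=[5,1,1,6,5,4](1) P2=[2,3,0,6,0,1](2)

Answer: 5 1 1 6 5 4 1 2 3 0 6 0 1 2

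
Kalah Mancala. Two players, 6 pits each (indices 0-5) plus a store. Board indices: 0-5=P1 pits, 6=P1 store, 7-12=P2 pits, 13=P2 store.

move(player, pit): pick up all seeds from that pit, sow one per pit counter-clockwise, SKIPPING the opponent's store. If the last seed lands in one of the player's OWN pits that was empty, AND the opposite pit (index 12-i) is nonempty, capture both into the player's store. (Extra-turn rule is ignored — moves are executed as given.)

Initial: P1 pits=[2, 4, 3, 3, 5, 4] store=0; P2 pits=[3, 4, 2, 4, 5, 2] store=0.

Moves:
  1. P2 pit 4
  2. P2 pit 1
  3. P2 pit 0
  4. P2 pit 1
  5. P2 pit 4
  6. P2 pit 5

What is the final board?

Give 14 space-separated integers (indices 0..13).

Answer: 4 6 5 4 5 4 0 0 0 5 6 0 0 2

Derivation:
Move 1: P2 pit4 -> P1=[3,5,4,3,5,4](0) P2=[3,4,2,4,0,3](1)
Move 2: P2 pit1 -> P1=[3,5,4,3,5,4](0) P2=[3,0,3,5,1,4](1)
Move 3: P2 pit0 -> P1=[3,5,4,3,5,4](0) P2=[0,1,4,6,1,4](1)
Move 4: P2 pit1 -> P1=[3,5,4,3,5,4](0) P2=[0,0,5,6,1,4](1)
Move 5: P2 pit4 -> P1=[3,5,4,3,5,4](0) P2=[0,0,5,6,0,5](1)
Move 6: P2 pit5 -> P1=[4,6,5,4,5,4](0) P2=[0,0,5,6,0,0](2)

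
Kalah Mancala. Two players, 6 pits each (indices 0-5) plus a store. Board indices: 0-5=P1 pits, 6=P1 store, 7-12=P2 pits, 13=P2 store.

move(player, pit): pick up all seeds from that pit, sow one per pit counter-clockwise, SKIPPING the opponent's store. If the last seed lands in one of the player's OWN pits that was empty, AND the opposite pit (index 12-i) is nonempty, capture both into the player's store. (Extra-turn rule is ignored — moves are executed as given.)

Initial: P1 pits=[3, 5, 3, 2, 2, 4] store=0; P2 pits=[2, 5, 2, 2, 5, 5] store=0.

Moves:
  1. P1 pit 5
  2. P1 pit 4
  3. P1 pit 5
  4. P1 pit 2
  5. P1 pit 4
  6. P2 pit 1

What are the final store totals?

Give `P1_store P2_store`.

Move 1: P1 pit5 -> P1=[3,5,3,2,2,0](1) P2=[3,6,3,2,5,5](0)
Move 2: P1 pit4 -> P1=[3,5,3,2,0,1](2) P2=[3,6,3,2,5,5](0)
Move 3: P1 pit5 -> P1=[3,5,3,2,0,0](3) P2=[3,6,3,2,5,5](0)
Move 4: P1 pit2 -> P1=[3,5,0,3,1,0](7) P2=[0,6,3,2,5,5](0)
Move 5: P1 pit4 -> P1=[3,5,0,3,0,1](7) P2=[0,6,3,2,5,5](0)
Move 6: P2 pit1 -> P1=[4,5,0,3,0,1](7) P2=[0,0,4,3,6,6](1)

Answer: 7 1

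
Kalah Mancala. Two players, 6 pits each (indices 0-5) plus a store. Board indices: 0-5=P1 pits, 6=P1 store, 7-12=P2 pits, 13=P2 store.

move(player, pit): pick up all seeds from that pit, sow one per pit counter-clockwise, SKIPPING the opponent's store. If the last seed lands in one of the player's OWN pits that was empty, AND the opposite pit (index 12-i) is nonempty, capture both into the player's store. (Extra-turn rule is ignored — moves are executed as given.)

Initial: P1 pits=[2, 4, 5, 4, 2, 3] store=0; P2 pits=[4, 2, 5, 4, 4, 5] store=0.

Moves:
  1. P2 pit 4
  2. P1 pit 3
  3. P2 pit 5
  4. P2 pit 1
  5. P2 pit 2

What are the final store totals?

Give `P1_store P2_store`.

Move 1: P2 pit4 -> P1=[3,5,5,4,2,3](0) P2=[4,2,5,4,0,6](1)
Move 2: P1 pit3 -> P1=[3,5,5,0,3,4](1) P2=[5,2,5,4,0,6](1)
Move 3: P2 pit5 -> P1=[4,6,6,1,4,4](1) P2=[5,2,5,4,0,0](2)
Move 4: P2 pit1 -> P1=[4,6,6,1,4,4](1) P2=[5,0,6,5,0,0](2)
Move 5: P2 pit2 -> P1=[5,7,6,1,4,4](1) P2=[5,0,0,6,1,1](3)

Answer: 1 3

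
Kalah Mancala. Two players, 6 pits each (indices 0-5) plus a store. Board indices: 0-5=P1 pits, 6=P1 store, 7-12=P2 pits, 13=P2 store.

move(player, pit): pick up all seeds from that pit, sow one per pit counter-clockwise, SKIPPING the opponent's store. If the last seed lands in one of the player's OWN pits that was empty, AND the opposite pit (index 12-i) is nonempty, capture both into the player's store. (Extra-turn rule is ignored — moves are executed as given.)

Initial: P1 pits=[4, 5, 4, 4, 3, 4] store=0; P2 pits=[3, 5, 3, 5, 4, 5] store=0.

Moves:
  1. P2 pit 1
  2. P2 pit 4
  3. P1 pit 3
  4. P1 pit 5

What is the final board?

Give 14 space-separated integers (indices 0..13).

Answer: 5 6 5 0 4 0 2 5 1 5 7 0 7 2

Derivation:
Move 1: P2 pit1 -> P1=[4,5,4,4,3,4](0) P2=[3,0,4,6,5,6](1)
Move 2: P2 pit4 -> P1=[5,6,5,4,3,4](0) P2=[3,0,4,6,0,7](2)
Move 3: P1 pit3 -> P1=[5,6,5,0,4,5](1) P2=[4,0,4,6,0,7](2)
Move 4: P1 pit5 -> P1=[5,6,5,0,4,0](2) P2=[5,1,5,7,0,7](2)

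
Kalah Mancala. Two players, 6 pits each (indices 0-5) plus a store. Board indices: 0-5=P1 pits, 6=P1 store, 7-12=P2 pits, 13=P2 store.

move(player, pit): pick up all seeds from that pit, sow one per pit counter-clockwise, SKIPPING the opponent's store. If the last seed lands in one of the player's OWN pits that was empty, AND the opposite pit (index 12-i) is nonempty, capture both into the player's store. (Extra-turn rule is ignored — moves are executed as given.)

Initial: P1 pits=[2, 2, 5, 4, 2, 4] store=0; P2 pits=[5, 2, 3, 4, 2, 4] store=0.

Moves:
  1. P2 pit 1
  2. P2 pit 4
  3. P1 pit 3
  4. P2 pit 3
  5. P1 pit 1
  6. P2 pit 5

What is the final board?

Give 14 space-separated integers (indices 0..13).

Answer: 4 1 7 2 5 5 1 6 0 4 0 1 0 3

Derivation:
Move 1: P2 pit1 -> P1=[2,2,5,4,2,4](0) P2=[5,0,4,5,2,4](0)
Move 2: P2 pit4 -> P1=[2,2,5,4,2,4](0) P2=[5,0,4,5,0,5](1)
Move 3: P1 pit3 -> P1=[2,2,5,0,3,5](1) P2=[6,0,4,5,0,5](1)
Move 4: P2 pit3 -> P1=[3,3,5,0,3,5](1) P2=[6,0,4,0,1,6](2)
Move 5: P1 pit1 -> P1=[3,0,6,1,4,5](1) P2=[6,0,4,0,1,6](2)
Move 6: P2 pit5 -> P1=[4,1,7,2,5,5](1) P2=[6,0,4,0,1,0](3)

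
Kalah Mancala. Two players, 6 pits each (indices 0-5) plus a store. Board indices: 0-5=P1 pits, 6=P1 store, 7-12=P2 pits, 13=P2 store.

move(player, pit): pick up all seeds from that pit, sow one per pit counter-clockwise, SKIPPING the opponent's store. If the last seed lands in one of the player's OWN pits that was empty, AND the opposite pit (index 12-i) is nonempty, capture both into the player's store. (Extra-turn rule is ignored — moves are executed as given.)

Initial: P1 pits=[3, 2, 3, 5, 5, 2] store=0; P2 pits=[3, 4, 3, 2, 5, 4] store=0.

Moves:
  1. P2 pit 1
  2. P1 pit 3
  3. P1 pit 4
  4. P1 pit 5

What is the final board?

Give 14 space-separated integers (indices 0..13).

Answer: 3 2 3 0 0 0 3 6 3 6 4 6 5 0

Derivation:
Move 1: P2 pit1 -> P1=[3,2,3,5,5,2](0) P2=[3,0,4,3,6,5](0)
Move 2: P1 pit3 -> P1=[3,2,3,0,6,3](1) P2=[4,1,4,3,6,5](0)
Move 3: P1 pit4 -> P1=[3,2,3,0,0,4](2) P2=[5,2,5,4,6,5](0)
Move 4: P1 pit5 -> P1=[3,2,3,0,0,0](3) P2=[6,3,6,4,6,5](0)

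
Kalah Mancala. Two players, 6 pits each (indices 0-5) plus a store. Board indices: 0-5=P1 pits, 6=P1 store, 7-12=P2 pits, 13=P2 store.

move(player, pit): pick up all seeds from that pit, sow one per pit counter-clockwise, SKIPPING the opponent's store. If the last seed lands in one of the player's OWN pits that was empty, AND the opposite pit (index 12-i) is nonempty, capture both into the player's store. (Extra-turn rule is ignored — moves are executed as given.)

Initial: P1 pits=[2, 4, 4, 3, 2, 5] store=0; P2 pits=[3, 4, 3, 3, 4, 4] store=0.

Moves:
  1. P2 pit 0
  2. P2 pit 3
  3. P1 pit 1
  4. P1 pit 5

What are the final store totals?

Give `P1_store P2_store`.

Move 1: P2 pit0 -> P1=[2,4,4,3,2,5](0) P2=[0,5,4,4,4,4](0)
Move 2: P2 pit3 -> P1=[3,4,4,3,2,5](0) P2=[0,5,4,0,5,5](1)
Move 3: P1 pit1 -> P1=[3,0,5,4,3,6](0) P2=[0,5,4,0,5,5](1)
Move 4: P1 pit5 -> P1=[3,0,5,4,3,0](1) P2=[1,6,5,1,6,5](1)

Answer: 1 1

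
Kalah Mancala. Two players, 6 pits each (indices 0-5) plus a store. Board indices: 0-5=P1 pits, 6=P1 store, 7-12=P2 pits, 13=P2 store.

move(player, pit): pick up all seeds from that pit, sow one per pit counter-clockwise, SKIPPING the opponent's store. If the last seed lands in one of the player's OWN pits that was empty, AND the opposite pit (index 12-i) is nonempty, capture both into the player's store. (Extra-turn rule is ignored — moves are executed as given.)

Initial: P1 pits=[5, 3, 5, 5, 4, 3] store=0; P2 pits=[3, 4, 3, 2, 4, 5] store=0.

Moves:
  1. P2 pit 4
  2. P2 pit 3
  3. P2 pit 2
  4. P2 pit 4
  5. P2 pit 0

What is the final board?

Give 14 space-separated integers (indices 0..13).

Answer: 6 4 5 5 4 3 0 0 5 1 2 0 9 2

Derivation:
Move 1: P2 pit4 -> P1=[6,4,5,5,4,3](0) P2=[3,4,3,2,0,6](1)
Move 2: P2 pit3 -> P1=[6,4,5,5,4,3](0) P2=[3,4,3,0,1,7](1)
Move 3: P2 pit2 -> P1=[6,4,5,5,4,3](0) P2=[3,4,0,1,2,8](1)
Move 4: P2 pit4 -> P1=[6,4,5,5,4,3](0) P2=[3,4,0,1,0,9](2)
Move 5: P2 pit0 -> P1=[6,4,5,5,4,3](0) P2=[0,5,1,2,0,9](2)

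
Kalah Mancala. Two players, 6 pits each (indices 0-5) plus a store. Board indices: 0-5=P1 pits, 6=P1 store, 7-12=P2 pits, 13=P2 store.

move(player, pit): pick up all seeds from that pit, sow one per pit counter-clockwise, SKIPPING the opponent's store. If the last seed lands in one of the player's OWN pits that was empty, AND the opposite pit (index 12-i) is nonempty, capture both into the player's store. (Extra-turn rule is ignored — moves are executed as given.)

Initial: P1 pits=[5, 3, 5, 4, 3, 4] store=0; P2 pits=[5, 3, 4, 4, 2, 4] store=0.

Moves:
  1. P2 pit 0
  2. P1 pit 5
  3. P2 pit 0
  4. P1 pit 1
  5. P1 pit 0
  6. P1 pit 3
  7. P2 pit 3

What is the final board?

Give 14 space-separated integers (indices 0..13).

Move 1: P2 pit0 -> P1=[5,3,5,4,3,4](0) P2=[0,4,5,5,3,5](0)
Move 2: P1 pit5 -> P1=[5,3,5,4,3,0](1) P2=[1,5,6,5,3,5](0)
Move 3: P2 pit0 -> P1=[5,3,5,4,3,0](1) P2=[0,6,6,5,3,5](0)
Move 4: P1 pit1 -> P1=[5,0,6,5,4,0](1) P2=[0,6,6,5,3,5](0)
Move 5: P1 pit0 -> P1=[0,1,7,6,5,1](1) P2=[0,6,6,5,3,5](0)
Move 6: P1 pit3 -> P1=[0,1,7,0,6,2](2) P2=[1,7,7,5,3,5](0)
Move 7: P2 pit3 -> P1=[1,2,7,0,6,2](2) P2=[1,7,7,0,4,6](1)

Answer: 1 2 7 0 6 2 2 1 7 7 0 4 6 1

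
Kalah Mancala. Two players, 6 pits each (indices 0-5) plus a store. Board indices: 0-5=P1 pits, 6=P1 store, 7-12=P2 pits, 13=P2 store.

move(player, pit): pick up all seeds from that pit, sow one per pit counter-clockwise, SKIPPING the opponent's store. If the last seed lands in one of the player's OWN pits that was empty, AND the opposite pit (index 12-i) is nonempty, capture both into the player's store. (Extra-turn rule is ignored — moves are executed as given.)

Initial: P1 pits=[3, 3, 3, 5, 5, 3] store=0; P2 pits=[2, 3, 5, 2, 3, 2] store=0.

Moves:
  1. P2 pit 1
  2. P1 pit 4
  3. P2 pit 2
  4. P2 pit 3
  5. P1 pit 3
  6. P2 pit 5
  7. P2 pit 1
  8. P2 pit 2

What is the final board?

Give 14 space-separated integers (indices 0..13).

Answer: 6 5 0 0 1 5 2 4 0 0 1 6 0 9

Derivation:
Move 1: P2 pit1 -> P1=[3,3,3,5,5,3](0) P2=[2,0,6,3,4,2](0)
Move 2: P1 pit4 -> P1=[3,3,3,5,0,4](1) P2=[3,1,7,3,4,2](0)
Move 3: P2 pit2 -> P1=[4,4,4,5,0,4](1) P2=[3,1,0,4,5,3](1)
Move 4: P2 pit3 -> P1=[5,4,4,5,0,4](1) P2=[3,1,0,0,6,4](2)
Move 5: P1 pit3 -> P1=[5,4,4,0,1,5](2) P2=[4,2,0,0,6,4](2)
Move 6: P2 pit5 -> P1=[6,5,5,0,1,5](2) P2=[4,2,0,0,6,0](3)
Move 7: P2 pit1 -> P1=[6,5,0,0,1,5](2) P2=[4,0,1,0,6,0](9)
Move 8: P2 pit2 -> P1=[6,5,0,0,1,5](2) P2=[4,0,0,1,6,0](9)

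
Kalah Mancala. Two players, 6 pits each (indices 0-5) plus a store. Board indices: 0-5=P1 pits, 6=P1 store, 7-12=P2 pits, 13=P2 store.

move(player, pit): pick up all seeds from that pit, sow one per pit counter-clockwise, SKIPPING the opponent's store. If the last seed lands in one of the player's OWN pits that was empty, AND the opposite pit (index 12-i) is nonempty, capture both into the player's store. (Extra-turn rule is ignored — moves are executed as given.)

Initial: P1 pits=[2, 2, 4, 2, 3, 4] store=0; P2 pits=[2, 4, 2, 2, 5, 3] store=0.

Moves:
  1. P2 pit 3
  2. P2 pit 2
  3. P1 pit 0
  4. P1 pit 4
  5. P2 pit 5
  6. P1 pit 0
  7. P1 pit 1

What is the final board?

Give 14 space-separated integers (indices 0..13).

Answer: 0 0 7 3 1 6 2 3 4 0 1 7 0 1

Derivation:
Move 1: P2 pit3 -> P1=[2,2,4,2,3,4](0) P2=[2,4,2,0,6,4](0)
Move 2: P2 pit2 -> P1=[2,2,4,2,3,4](0) P2=[2,4,0,1,7,4](0)
Move 3: P1 pit0 -> P1=[0,3,5,2,3,4](0) P2=[2,4,0,1,7,4](0)
Move 4: P1 pit4 -> P1=[0,3,5,2,0,5](1) P2=[3,4,0,1,7,4](0)
Move 5: P2 pit5 -> P1=[1,4,6,2,0,5](1) P2=[3,4,0,1,7,0](1)
Move 6: P1 pit0 -> P1=[0,5,6,2,0,5](1) P2=[3,4,0,1,7,0](1)
Move 7: P1 pit1 -> P1=[0,0,7,3,1,6](2) P2=[3,4,0,1,7,0](1)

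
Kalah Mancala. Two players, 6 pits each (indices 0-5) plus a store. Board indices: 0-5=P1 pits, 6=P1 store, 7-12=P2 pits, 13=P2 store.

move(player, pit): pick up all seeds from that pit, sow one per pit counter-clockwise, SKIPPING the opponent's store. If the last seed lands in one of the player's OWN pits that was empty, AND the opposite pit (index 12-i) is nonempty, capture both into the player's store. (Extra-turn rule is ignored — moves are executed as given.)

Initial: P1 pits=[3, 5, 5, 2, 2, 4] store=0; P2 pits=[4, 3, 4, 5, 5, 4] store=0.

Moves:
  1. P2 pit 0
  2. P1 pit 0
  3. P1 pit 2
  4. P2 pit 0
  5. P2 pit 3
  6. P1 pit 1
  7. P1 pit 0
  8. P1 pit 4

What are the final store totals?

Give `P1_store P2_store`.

Answer: 11 1

Derivation:
Move 1: P2 pit0 -> P1=[3,5,5,2,2,4](0) P2=[0,4,5,6,6,4](0)
Move 2: P1 pit0 -> P1=[0,6,6,3,2,4](0) P2=[0,4,5,6,6,4](0)
Move 3: P1 pit2 -> P1=[0,6,0,4,3,5](1) P2=[1,5,5,6,6,4](0)
Move 4: P2 pit0 -> P1=[0,6,0,4,3,5](1) P2=[0,6,5,6,6,4](0)
Move 5: P2 pit3 -> P1=[1,7,1,4,3,5](1) P2=[0,6,5,0,7,5](1)
Move 6: P1 pit1 -> P1=[1,0,2,5,4,6](2) P2=[1,7,5,0,7,5](1)
Move 7: P1 pit0 -> P1=[0,0,2,5,4,6](10) P2=[1,7,5,0,0,5](1)
Move 8: P1 pit4 -> P1=[0,0,2,5,0,7](11) P2=[2,8,5,0,0,5](1)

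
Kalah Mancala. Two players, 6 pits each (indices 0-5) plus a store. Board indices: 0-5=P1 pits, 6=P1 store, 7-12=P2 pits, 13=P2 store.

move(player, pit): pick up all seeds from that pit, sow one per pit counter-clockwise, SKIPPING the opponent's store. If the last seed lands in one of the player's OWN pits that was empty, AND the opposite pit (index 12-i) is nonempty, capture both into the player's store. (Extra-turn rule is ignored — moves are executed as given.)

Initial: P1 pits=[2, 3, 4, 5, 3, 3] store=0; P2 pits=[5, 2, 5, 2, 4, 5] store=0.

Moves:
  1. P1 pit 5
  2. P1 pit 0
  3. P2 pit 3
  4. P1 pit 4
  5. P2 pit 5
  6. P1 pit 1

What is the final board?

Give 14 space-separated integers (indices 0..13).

Answer: 1 0 7 7 2 2 3 7 3 5 0 5 0 1

Derivation:
Move 1: P1 pit5 -> P1=[2,3,4,5,3,0](1) P2=[6,3,5,2,4,5](0)
Move 2: P1 pit0 -> P1=[0,4,5,5,3,0](1) P2=[6,3,5,2,4,5](0)
Move 3: P2 pit3 -> P1=[0,4,5,5,3,0](1) P2=[6,3,5,0,5,6](0)
Move 4: P1 pit4 -> P1=[0,4,5,5,0,1](2) P2=[7,3,5,0,5,6](0)
Move 5: P2 pit5 -> P1=[1,5,6,6,1,1](2) P2=[7,3,5,0,5,0](1)
Move 6: P1 pit1 -> P1=[1,0,7,7,2,2](3) P2=[7,3,5,0,5,0](1)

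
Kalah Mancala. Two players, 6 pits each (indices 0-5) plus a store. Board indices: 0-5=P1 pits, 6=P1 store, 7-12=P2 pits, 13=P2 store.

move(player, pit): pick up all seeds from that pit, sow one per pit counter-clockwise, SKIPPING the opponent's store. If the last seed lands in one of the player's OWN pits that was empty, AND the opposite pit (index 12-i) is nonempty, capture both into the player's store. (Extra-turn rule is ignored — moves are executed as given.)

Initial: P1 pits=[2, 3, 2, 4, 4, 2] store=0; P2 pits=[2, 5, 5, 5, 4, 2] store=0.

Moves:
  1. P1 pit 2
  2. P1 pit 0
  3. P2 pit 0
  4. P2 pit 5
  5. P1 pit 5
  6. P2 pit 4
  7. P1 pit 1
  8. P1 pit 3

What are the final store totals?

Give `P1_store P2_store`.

Move 1: P1 pit2 -> P1=[2,3,0,5,5,2](0) P2=[2,5,5,5,4,2](0)
Move 2: P1 pit0 -> P1=[0,4,0,5,5,2](6) P2=[2,5,5,0,4,2](0)
Move 3: P2 pit0 -> P1=[0,4,0,5,5,2](6) P2=[0,6,6,0,4,2](0)
Move 4: P2 pit5 -> P1=[1,4,0,5,5,2](6) P2=[0,6,6,0,4,0](1)
Move 5: P1 pit5 -> P1=[1,4,0,5,5,0](7) P2=[1,6,6,0,4,0](1)
Move 6: P2 pit4 -> P1=[2,5,0,5,5,0](7) P2=[1,6,6,0,0,1](2)
Move 7: P1 pit1 -> P1=[2,0,1,6,6,1](8) P2=[1,6,6,0,0,1](2)
Move 8: P1 pit3 -> P1=[2,0,1,0,7,2](9) P2=[2,7,7,0,0,1](2)

Answer: 9 2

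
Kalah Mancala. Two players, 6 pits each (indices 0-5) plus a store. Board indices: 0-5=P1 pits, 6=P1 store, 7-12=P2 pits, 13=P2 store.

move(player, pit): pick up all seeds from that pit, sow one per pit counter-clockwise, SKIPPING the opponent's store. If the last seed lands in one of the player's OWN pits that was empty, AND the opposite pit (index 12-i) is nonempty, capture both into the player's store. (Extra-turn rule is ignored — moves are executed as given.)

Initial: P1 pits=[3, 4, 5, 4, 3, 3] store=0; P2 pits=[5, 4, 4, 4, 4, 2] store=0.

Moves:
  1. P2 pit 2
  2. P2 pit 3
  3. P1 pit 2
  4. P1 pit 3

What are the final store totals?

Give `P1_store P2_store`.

Move 1: P2 pit2 -> P1=[3,4,5,4,3,3](0) P2=[5,4,0,5,5,3](1)
Move 2: P2 pit3 -> P1=[4,5,5,4,3,3](0) P2=[5,4,0,0,6,4](2)
Move 3: P1 pit2 -> P1=[4,5,0,5,4,4](1) P2=[6,4,0,0,6,4](2)
Move 4: P1 pit3 -> P1=[4,5,0,0,5,5](2) P2=[7,5,0,0,6,4](2)

Answer: 2 2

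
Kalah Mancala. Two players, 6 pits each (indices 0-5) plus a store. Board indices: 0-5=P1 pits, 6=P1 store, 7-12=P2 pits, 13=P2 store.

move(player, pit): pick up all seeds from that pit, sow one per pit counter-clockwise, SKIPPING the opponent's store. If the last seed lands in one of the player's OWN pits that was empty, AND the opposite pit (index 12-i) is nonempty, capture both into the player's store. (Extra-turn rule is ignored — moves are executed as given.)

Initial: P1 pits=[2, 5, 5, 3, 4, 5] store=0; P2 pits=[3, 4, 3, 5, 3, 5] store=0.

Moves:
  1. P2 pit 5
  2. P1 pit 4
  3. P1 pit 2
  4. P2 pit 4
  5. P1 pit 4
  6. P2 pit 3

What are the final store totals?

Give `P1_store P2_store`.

Move 1: P2 pit5 -> P1=[3,6,6,4,4,5](0) P2=[3,4,3,5,3,0](1)
Move 2: P1 pit4 -> P1=[3,6,6,4,0,6](1) P2=[4,5,3,5,3,0](1)
Move 3: P1 pit2 -> P1=[3,6,0,5,1,7](2) P2=[5,6,3,5,3,0](1)
Move 4: P2 pit4 -> P1=[4,6,0,5,1,7](2) P2=[5,6,3,5,0,1](2)
Move 5: P1 pit4 -> P1=[4,6,0,5,0,8](2) P2=[5,6,3,5,0,1](2)
Move 6: P2 pit3 -> P1=[5,7,0,5,0,8](2) P2=[5,6,3,0,1,2](3)

Answer: 2 3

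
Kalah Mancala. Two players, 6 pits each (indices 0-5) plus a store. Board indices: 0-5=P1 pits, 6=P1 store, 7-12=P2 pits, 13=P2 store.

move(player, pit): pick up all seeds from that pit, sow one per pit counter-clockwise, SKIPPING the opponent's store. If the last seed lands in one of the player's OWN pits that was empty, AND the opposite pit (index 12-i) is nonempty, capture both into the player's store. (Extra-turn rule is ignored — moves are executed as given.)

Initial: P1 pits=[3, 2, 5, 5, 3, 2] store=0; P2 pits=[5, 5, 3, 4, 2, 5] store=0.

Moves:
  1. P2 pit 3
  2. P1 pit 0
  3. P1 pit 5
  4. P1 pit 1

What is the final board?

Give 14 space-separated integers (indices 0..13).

Answer: 0 0 7 7 5 0 1 6 5 3 0 3 6 1

Derivation:
Move 1: P2 pit3 -> P1=[4,2,5,5,3,2](0) P2=[5,5,3,0,3,6](1)
Move 2: P1 pit0 -> P1=[0,3,6,6,4,2](0) P2=[5,5,3,0,3,6](1)
Move 3: P1 pit5 -> P1=[0,3,6,6,4,0](1) P2=[6,5,3,0,3,6](1)
Move 4: P1 pit1 -> P1=[0,0,7,7,5,0](1) P2=[6,5,3,0,3,6](1)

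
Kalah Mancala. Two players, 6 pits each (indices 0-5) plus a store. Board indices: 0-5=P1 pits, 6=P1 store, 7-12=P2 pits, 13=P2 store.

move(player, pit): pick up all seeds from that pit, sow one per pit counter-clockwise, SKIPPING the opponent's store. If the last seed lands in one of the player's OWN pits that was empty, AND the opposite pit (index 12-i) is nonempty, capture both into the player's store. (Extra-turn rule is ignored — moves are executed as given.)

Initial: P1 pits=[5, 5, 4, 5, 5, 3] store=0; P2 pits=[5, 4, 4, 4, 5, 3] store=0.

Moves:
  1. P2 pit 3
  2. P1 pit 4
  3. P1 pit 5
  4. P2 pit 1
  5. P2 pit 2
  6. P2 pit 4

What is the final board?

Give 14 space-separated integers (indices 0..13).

Answer: 9 7 6 6 1 1 2 7 0 0 2 0 7 4

Derivation:
Move 1: P2 pit3 -> P1=[6,5,4,5,5,3](0) P2=[5,4,4,0,6,4](1)
Move 2: P1 pit4 -> P1=[6,5,4,5,0,4](1) P2=[6,5,5,0,6,4](1)
Move 3: P1 pit5 -> P1=[6,5,4,5,0,0](2) P2=[7,6,6,0,6,4](1)
Move 4: P2 pit1 -> P1=[7,5,4,5,0,0](2) P2=[7,0,7,1,7,5](2)
Move 5: P2 pit2 -> P1=[8,6,5,5,0,0](2) P2=[7,0,0,2,8,6](3)
Move 6: P2 pit4 -> P1=[9,7,6,6,1,1](2) P2=[7,0,0,2,0,7](4)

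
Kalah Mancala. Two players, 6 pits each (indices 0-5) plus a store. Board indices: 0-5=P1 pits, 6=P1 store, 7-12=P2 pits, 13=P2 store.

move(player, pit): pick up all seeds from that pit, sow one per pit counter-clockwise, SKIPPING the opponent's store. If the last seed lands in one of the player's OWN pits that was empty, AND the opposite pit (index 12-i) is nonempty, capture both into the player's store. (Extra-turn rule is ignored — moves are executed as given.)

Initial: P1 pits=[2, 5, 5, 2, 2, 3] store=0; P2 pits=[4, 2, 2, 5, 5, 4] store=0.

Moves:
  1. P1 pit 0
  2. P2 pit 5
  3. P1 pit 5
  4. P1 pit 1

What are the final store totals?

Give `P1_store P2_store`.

Answer: 2 1

Derivation:
Move 1: P1 pit0 -> P1=[0,6,6,2,2,3](0) P2=[4,2,2,5,5,4](0)
Move 2: P2 pit5 -> P1=[1,7,7,2,2,3](0) P2=[4,2,2,5,5,0](1)
Move 3: P1 pit5 -> P1=[1,7,7,2,2,0](1) P2=[5,3,2,5,5,0](1)
Move 4: P1 pit1 -> P1=[1,0,8,3,3,1](2) P2=[6,4,2,5,5,0](1)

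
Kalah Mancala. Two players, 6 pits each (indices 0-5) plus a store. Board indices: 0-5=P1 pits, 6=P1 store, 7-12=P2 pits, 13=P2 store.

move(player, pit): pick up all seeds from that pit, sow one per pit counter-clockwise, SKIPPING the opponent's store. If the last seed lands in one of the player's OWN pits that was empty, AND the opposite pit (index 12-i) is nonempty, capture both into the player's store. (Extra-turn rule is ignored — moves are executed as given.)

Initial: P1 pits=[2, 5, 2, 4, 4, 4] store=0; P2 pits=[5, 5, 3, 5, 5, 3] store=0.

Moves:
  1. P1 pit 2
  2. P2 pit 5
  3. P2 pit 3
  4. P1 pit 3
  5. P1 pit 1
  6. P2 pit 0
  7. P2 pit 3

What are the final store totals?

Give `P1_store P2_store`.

Answer: 2 3

Derivation:
Move 1: P1 pit2 -> P1=[2,5,0,5,5,4](0) P2=[5,5,3,5,5,3](0)
Move 2: P2 pit5 -> P1=[3,6,0,5,5,4](0) P2=[5,5,3,5,5,0](1)
Move 3: P2 pit3 -> P1=[4,7,0,5,5,4](0) P2=[5,5,3,0,6,1](2)
Move 4: P1 pit3 -> P1=[4,7,0,0,6,5](1) P2=[6,6,3,0,6,1](2)
Move 5: P1 pit1 -> P1=[4,0,1,1,7,6](2) P2=[7,7,3,0,6,1](2)
Move 6: P2 pit0 -> P1=[5,0,1,1,7,6](2) P2=[0,8,4,1,7,2](3)
Move 7: P2 pit3 -> P1=[5,0,1,1,7,6](2) P2=[0,8,4,0,8,2](3)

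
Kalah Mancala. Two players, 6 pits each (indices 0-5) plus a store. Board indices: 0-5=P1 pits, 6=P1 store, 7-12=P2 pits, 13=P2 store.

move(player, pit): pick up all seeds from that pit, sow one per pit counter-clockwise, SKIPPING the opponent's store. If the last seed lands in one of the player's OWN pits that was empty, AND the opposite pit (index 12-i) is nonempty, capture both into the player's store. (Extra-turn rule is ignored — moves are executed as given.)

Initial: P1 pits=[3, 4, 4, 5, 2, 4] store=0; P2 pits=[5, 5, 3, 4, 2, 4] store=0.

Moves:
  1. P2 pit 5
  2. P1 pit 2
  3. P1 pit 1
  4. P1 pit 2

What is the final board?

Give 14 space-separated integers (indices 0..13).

Answer: 4 0 0 8 4 6 2 6 5 3 4 2 0 1

Derivation:
Move 1: P2 pit5 -> P1=[4,5,5,5,2,4](0) P2=[5,5,3,4,2,0](1)
Move 2: P1 pit2 -> P1=[4,5,0,6,3,5](1) P2=[6,5,3,4,2,0](1)
Move 3: P1 pit1 -> P1=[4,0,1,7,4,6](2) P2=[6,5,3,4,2,0](1)
Move 4: P1 pit2 -> P1=[4,0,0,8,4,6](2) P2=[6,5,3,4,2,0](1)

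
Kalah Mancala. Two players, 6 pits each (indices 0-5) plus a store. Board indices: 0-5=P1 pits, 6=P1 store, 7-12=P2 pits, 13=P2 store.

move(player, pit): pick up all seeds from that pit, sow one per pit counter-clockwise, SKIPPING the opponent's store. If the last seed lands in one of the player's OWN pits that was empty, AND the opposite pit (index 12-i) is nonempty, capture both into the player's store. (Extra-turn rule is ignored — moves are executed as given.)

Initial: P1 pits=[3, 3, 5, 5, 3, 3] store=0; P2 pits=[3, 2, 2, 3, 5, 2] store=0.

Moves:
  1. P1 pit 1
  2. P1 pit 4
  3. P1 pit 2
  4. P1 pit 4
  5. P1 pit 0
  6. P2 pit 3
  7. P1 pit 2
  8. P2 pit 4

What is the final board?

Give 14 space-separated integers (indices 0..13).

Move 1: P1 pit1 -> P1=[3,0,6,6,4,3](0) P2=[3,2,2,3,5,2](0)
Move 2: P1 pit4 -> P1=[3,0,6,6,0,4](1) P2=[4,3,2,3,5,2](0)
Move 3: P1 pit2 -> P1=[3,0,0,7,1,5](2) P2=[5,4,2,3,5,2](0)
Move 4: P1 pit4 -> P1=[3,0,0,7,0,6](2) P2=[5,4,2,3,5,2](0)
Move 5: P1 pit0 -> P1=[0,1,1,8,0,6](2) P2=[5,4,2,3,5,2](0)
Move 6: P2 pit3 -> P1=[0,1,1,8,0,6](2) P2=[5,4,2,0,6,3](1)
Move 7: P1 pit2 -> P1=[0,1,0,9,0,6](2) P2=[5,4,2,0,6,3](1)
Move 8: P2 pit4 -> P1=[1,2,1,10,0,6](2) P2=[5,4,2,0,0,4](2)

Answer: 1 2 1 10 0 6 2 5 4 2 0 0 4 2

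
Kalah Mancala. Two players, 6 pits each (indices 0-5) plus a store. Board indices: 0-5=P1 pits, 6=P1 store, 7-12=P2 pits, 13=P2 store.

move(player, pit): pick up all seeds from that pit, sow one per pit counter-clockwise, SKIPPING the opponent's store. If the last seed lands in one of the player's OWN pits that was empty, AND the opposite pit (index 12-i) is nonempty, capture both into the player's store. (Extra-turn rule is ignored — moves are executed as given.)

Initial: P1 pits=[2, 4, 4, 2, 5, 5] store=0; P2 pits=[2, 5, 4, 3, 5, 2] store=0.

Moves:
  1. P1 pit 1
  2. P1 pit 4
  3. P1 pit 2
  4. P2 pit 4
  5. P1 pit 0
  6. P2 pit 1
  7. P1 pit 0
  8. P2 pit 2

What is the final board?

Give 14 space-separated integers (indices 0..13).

Move 1: P1 pit1 -> P1=[2,0,5,3,6,6](0) P2=[2,5,4,3,5,2](0)
Move 2: P1 pit4 -> P1=[2,0,5,3,0,7](1) P2=[3,6,5,4,5,2](0)
Move 3: P1 pit2 -> P1=[2,0,0,4,1,8](2) P2=[4,6,5,4,5,2](0)
Move 4: P2 pit4 -> P1=[3,1,1,4,1,8](2) P2=[4,6,5,4,0,3](1)
Move 5: P1 pit0 -> P1=[0,2,2,5,1,8](2) P2=[4,6,5,4,0,3](1)
Move 6: P2 pit1 -> P1=[1,2,2,5,1,8](2) P2=[4,0,6,5,1,4](2)
Move 7: P1 pit0 -> P1=[0,3,2,5,1,8](2) P2=[4,0,6,5,1,4](2)
Move 8: P2 pit2 -> P1=[1,4,2,5,1,8](2) P2=[4,0,0,6,2,5](3)

Answer: 1 4 2 5 1 8 2 4 0 0 6 2 5 3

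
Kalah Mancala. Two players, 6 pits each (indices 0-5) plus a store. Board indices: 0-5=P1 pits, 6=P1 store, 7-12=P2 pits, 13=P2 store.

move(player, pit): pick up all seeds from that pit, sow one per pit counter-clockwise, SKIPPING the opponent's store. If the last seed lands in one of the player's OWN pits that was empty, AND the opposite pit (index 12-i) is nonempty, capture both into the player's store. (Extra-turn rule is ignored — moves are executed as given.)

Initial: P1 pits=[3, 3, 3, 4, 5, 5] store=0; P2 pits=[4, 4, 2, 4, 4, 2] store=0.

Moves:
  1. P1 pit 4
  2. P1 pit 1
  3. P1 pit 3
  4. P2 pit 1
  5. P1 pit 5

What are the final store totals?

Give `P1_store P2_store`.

Answer: 9 0

Derivation:
Move 1: P1 pit4 -> P1=[3,3,3,4,0,6](1) P2=[5,5,3,4,4,2](0)
Move 2: P1 pit1 -> P1=[3,0,4,5,0,6](7) P2=[5,0,3,4,4,2](0)
Move 3: P1 pit3 -> P1=[3,0,4,0,1,7](8) P2=[6,1,3,4,4,2](0)
Move 4: P2 pit1 -> P1=[3,0,4,0,1,7](8) P2=[6,0,4,4,4,2](0)
Move 5: P1 pit5 -> P1=[3,0,4,0,1,0](9) P2=[7,1,5,5,5,3](0)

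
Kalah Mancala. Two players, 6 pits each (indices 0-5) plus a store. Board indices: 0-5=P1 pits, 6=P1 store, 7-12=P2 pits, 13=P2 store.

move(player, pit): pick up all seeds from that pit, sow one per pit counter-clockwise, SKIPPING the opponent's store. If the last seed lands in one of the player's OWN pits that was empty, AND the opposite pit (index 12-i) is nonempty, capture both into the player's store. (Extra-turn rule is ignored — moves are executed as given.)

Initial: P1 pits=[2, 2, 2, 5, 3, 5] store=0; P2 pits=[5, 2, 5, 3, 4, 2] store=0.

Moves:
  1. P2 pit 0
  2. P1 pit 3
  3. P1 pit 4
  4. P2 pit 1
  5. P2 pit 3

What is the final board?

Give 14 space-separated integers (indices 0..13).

Answer: 3 3 2 0 0 7 2 2 0 7 0 7 5 2

Derivation:
Move 1: P2 pit0 -> P1=[2,2,2,5,3,5](0) P2=[0,3,6,4,5,3](0)
Move 2: P1 pit3 -> P1=[2,2,2,0,4,6](1) P2=[1,4,6,4,5,3](0)
Move 3: P1 pit4 -> P1=[2,2,2,0,0,7](2) P2=[2,5,6,4,5,3](0)
Move 4: P2 pit1 -> P1=[2,2,2,0,0,7](2) P2=[2,0,7,5,6,4](1)
Move 5: P2 pit3 -> P1=[3,3,2,0,0,7](2) P2=[2,0,7,0,7,5](2)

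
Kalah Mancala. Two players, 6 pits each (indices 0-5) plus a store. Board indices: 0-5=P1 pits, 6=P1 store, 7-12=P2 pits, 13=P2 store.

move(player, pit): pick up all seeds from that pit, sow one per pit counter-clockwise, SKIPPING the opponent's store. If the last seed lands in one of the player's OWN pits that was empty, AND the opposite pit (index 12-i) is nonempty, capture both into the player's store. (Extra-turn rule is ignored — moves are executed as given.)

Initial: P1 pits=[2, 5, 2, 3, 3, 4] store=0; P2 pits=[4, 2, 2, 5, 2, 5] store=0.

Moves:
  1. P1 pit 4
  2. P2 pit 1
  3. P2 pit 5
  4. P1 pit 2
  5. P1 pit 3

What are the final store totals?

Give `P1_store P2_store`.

Answer: 2 1

Derivation:
Move 1: P1 pit4 -> P1=[2,5,2,3,0,5](1) P2=[5,2,2,5,2,5](0)
Move 2: P2 pit1 -> P1=[2,5,2,3,0,5](1) P2=[5,0,3,6,2,5](0)
Move 3: P2 pit5 -> P1=[3,6,3,4,0,5](1) P2=[5,0,3,6,2,0](1)
Move 4: P1 pit2 -> P1=[3,6,0,5,1,6](1) P2=[5,0,3,6,2,0](1)
Move 5: P1 pit3 -> P1=[3,6,0,0,2,7](2) P2=[6,1,3,6,2,0](1)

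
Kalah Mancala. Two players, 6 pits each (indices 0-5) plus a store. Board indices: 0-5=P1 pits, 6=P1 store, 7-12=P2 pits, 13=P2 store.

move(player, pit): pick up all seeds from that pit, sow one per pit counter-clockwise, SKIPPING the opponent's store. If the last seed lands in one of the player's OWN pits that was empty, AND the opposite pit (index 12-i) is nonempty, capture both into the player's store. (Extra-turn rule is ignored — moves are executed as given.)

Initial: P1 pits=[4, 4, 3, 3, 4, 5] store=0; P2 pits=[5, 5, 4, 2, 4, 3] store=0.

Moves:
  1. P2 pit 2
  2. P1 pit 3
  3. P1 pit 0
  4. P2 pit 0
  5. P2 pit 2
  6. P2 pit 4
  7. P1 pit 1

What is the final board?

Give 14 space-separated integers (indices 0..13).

Answer: 1 0 6 3 7 7 2 1 6 0 5 0 6 2

Derivation:
Move 1: P2 pit2 -> P1=[4,4,3,3,4,5](0) P2=[5,5,0,3,5,4](1)
Move 2: P1 pit3 -> P1=[4,4,3,0,5,6](1) P2=[5,5,0,3,5,4](1)
Move 3: P1 pit0 -> P1=[0,5,4,1,6,6](1) P2=[5,5,0,3,5,4](1)
Move 4: P2 pit0 -> P1=[0,5,4,1,6,6](1) P2=[0,6,1,4,6,5](1)
Move 5: P2 pit2 -> P1=[0,5,4,1,6,6](1) P2=[0,6,0,5,6,5](1)
Move 6: P2 pit4 -> P1=[1,6,5,2,6,6](1) P2=[0,6,0,5,0,6](2)
Move 7: P1 pit1 -> P1=[1,0,6,3,7,7](2) P2=[1,6,0,5,0,6](2)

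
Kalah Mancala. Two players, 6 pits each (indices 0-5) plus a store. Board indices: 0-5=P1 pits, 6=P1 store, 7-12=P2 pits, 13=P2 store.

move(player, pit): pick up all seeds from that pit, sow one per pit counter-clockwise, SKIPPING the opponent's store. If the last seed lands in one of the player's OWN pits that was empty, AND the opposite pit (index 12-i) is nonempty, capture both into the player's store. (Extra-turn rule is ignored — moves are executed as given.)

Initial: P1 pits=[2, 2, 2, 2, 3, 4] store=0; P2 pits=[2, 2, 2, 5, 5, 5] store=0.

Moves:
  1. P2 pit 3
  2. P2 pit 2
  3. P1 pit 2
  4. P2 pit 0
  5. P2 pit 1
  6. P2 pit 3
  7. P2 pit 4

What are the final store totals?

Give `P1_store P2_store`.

Move 1: P2 pit3 -> P1=[3,3,2,2,3,4](0) P2=[2,2,2,0,6,6](1)
Move 2: P2 pit2 -> P1=[3,3,2,2,3,4](0) P2=[2,2,0,1,7,6](1)
Move 3: P1 pit2 -> P1=[3,3,0,3,4,4](0) P2=[2,2,0,1,7,6](1)
Move 4: P2 pit0 -> P1=[3,3,0,0,4,4](0) P2=[0,3,0,1,7,6](5)
Move 5: P2 pit1 -> P1=[3,3,0,0,4,4](0) P2=[0,0,1,2,8,6](5)
Move 6: P2 pit3 -> P1=[3,3,0,0,4,4](0) P2=[0,0,1,0,9,7](5)
Move 7: P2 pit4 -> P1=[4,4,1,1,5,0](0) P2=[0,0,1,0,0,8](12)

Answer: 0 12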